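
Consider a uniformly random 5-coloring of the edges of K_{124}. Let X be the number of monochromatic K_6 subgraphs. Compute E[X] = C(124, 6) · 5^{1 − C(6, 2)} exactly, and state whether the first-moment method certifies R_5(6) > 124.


E[X] = C(124, 6) · 5^{1 − 15} = 4465475476 · 5^{−14} = 4465475476/6103515625.
As a reduced fraction: E[X] = 4465475476/6103515625 ≈ 0.731624.
Is E[X] < 1? YES.
Since E[X] < 1, there exists a 5-coloring of K_{124} with no monochromatic K_6; hence R_5(6) > 124.

E[X] = 4465475476/6103515625 ≈ 0.731624; E[X] < 1, so R_5(6) > 124.


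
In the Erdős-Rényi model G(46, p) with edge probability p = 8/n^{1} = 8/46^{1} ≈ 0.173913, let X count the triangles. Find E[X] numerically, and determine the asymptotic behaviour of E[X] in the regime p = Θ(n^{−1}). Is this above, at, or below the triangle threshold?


Number of potential triangles: C(46, 3) = 15180.
Each occurs with probability p³ ≈ (0.173913)³ ≈ 5.26012986e-03.
By linearity: E[X] = C(46, 3)·p³ ≈ 15180 · 5.26012986e-03 ≈ 79.848771.
Here α = 1, so p = 8/n is exactly at the triangle threshold p ~ 1/n. Asymptotically E[X] → c³/6 = 8³/6 = 256/3 ≈ 85.333333, a bounded constant. In this regime the triangle count is asymptotically Poisson(c³/6).

E[X] ≈ 79.848771; in regime p = Θ(1/n^{1}) E[X] stays bounded (at the triangle threshold p ~ 1/n).


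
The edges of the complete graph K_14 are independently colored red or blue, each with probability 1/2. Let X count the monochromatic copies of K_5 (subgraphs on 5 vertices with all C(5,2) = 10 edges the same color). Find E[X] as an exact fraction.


Let X = Σ_S X_S over the C(14, 5) = 2002 subsets S of size 5, where X_S = 1 if the K_5 on S is monochromatic.
For a fixed S, the K_5 on S has C(5, 2) = 10 edges. P[all 10 edges red] = (1/2)^10, and likewise for blue, so P[monochromatic] = 2·(1/2)^10 = 2^{1 − 10} = 1/512.
By linearity: E[X] = C(14, 5) · 2^{1 − 10} = 2002 · 1/512 = 1001/256.
Numerically: E[X] ≈ 3.9102.

E[X] = C(14,5)·2^(1−C(5,2)) = 1001/256 ≈ 3.9102.


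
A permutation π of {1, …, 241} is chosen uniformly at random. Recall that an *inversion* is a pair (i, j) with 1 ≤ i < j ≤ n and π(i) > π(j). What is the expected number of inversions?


Write X = Σ X_I over the C(241, 2) = 28920 pairs i < j, with X_I the indicator of one inversion.
There are 28920 indicators.
For each fixed pair i < j, the values π(i) and π(j) are two distinct elements of {1, …, 241} in uniformly random order; by symmetry P[π(i) > π(j)] = 1/2.
By linearity: E[X] = 28920 · (1/2) = C(241, 2) · (1/2) = 28920/2 = 14460 ≈ 14460.000.

E[X] = 14460 = 14460.000.


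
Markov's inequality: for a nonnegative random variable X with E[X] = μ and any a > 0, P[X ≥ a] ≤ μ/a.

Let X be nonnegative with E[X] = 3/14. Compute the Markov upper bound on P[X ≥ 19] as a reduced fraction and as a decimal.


μ = E[X] = 3/14, a = 19.
Markov: P[X ≥ 19] ≤ μ/a = (3/14)/19 = 3/266.
Numerically: ≈ 0.011278.
(Since a = 19 > μ = 0.214286, the bound 3/266 is < 1 and informative.)

P[X ≥ 19] ≤ 3/266 ≈ 0.011278.


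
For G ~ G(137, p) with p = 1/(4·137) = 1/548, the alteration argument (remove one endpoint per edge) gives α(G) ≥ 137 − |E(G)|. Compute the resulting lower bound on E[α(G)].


E[|E(G)|] = C(137, 2)·p = 9316 · (1/548) = 17.
E[α(G)] ≥ n − E[|E(G)|] = 137 − 17 = 120.
Numerically: ≈ 120.0000.
(This is only a lower bound; the true E[α(G)] may be larger.)

E[α(G)] ≥ 120 ≈ 120.0000.


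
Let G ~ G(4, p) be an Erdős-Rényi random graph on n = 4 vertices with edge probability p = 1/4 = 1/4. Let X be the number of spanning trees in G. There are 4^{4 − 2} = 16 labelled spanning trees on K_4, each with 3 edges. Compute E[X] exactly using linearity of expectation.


K_4 has 4^{4 − 2} = 16 labelled spanning trees.
For each such spanning tree H, let X_H = 1 if all 3 edges of H are present in G. Then P[X_H = 1] = p^{3} = (1/4)^{3} = 1/64.
By linearity: E[X] = Σ_H E[X_H] = 16 · p^{3} = 16 · 1/64 = 1/4.
Numerically: E[X] ≈ 0.25.

E[X] = 16 · (1/4)^{3} = 1/4 ≈ 0.25.


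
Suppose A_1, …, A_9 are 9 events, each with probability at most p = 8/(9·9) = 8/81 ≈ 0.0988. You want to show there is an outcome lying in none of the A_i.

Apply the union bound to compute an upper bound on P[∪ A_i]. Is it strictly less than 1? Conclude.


Union bound: P[∪_{i=1}^{9} A_i] ≤ Σ_i P[A_i] ≤ 9·p = 9·(8/81) = 8/9.
Numerically: 8/9 ≈ 0.8889.
Is 8/9 < 1? YES.
Since P[∪ A_i] ≤ 8/9 < 1, the complement has P[∩ A_i^c] ≥ 1 − 8/9 = 1/9 > 0, so some outcome avoids every A_i.

9·p = 8/9 ≈ 0.8889; existence CERTIFIED by the union bound.


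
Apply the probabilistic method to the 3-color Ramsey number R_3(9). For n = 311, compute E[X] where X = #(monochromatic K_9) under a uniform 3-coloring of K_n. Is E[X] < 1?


E[X] = C(311, 9) · 3^{1 − 36} = 66733530156060130 · 3^{−35} = 66733530156060130/50031545098999707.
As a reduced fraction: E[X] = 66733530156060130/50031545098999707 ≈ 1.333829.
Is E[X] < 1? NO.
Since E[X] ≥ 1, the first-moment bound is inconclusive at n = 311; it does NOT by itself certify R_3(9) > 311.

E[X] = 66733530156060130/50031545098999707 ≈ 1.333829; E[X] ≥ 1; first-moment method inconclusive here.


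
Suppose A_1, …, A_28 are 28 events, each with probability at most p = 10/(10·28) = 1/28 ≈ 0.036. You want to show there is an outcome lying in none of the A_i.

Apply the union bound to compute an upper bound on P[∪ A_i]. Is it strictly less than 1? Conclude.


Union bound: P[∪_{i=1}^{28} A_i] ≤ Σ_i P[A_i] ≤ 28·p = 28·(1/28) = 1.
Numerically: 1 ≈ 1.000.
Is 1 < 1? NO.
Since the bound 1 is ≥ 1, the union bound is uninformative here; it does NOT by itself certify existence.

28·p = 1 ≈ 1.000; existence NOT certified by the union bound.


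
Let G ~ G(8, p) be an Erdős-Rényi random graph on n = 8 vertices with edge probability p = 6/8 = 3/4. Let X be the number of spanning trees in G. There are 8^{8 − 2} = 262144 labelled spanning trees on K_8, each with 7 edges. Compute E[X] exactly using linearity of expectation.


K_8 has 8^{8 − 2} = 262144 labelled spanning trees.
For each such spanning tree H, let X_H = 1 if all 7 edges of H are present in G. Then P[X_H = 1] = p^{7} = (3/4)^{7} = 2187/16384.
By linearity: E[X] = Σ_H E[X_H] = 262144 · p^{7} = 262144 · 2187/16384 = 34992.
Numerically: E[X] ≈ 34992.

E[X] = 262144 · (3/4)^{7} = 34992 ≈ 34992.


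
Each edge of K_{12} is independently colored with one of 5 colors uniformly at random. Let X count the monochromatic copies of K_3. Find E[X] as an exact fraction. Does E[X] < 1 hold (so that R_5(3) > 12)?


E[X] = C(12, 3) · 5^{1 − 3} = 220 · 5^{−2} = 220/25.
As a reduced fraction: E[X] = 44/5 ≈ 8.8000000.
Is E[X] < 1? NO.
Since E[X] ≥ 1, the first-moment bound is inconclusive at n = 12; it does NOT by itself certify R_5(3) > 12.

E[X] = 44/5 ≈ 8.8000000; E[X] ≥ 1; first-moment method inconclusive here.


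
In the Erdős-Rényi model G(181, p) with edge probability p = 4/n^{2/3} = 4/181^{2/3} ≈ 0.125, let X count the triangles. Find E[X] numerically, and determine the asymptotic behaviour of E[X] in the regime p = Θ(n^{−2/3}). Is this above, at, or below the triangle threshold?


Number of potential triangles: C(181, 3) = 971970.
Each occurs with probability p³ ≈ (0.125)³ ≈ 1.953542e-03.
By linearity: E[X] = C(181, 3)·p³ ≈ 971970 · 1.953542e-03 ≈ 1898.7845.
Since α = 2/3 < 1, p = c/n^{2/3} ≫ 1/n is above the triangle threshold p ~ 1/n. Asymptotically E[X] ~ (c³/6)·n^{3(1−α)} = (4³/6)·n^{1} → ∞; triangles are abundant w.h.p.

E[X] ≈ 1898.7845; in regime p = Θ(1/n^{2/3}) E[X] diverges (above the triangle threshold p ~ 1/n).


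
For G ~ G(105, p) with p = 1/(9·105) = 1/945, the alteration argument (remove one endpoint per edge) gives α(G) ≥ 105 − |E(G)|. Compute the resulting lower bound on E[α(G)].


E[|E(G)|] = C(105, 2)·p = 5460 · (1/945) = 52/9.
E[α(G)] ≥ n − E[|E(G)|] = 105 − 52/9 = 893/9.
Numerically: ≈ 99.22222.
(This is only a lower bound; the true E[α(G)] may be larger.)

E[α(G)] ≥ 893/9 ≈ 99.22222.


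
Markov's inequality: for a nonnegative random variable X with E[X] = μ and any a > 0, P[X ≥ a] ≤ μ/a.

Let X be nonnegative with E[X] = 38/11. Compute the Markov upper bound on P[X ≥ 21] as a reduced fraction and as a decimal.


μ = E[X] = 38/11, a = 21.
Markov: P[X ≥ 21] ≤ μ/a = (38/11)/21 = 38/231.
Numerically: ≈ 0.165.
(Since a = 21 > μ = 3.455, the bound 38/231 is < 1 and informative.)

P[X ≥ 21] ≤ 38/231 ≈ 0.165.


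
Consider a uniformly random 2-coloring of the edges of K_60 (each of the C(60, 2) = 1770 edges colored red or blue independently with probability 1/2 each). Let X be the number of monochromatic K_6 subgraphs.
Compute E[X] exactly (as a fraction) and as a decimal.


Let X = Σ_S X_S over the C(60, 6) = 50063860 subsets S of size 6, where X_S = 1 if the K_6 on S is monochromatic.
For a fixed S, the K_6 on S has C(6, 2) = 15 edges. P[all 15 edges red] = (1/2)^15, and likewise for blue, so P[monochromatic] = 2·(1/2)^15 = 2^{1 − 15} = 1/16384.
By linearity: E[X] = C(60, 6) · 2^{1 − 15} = 50063860 · 1/16384 = 12515965/4096.
Numerically: E[X] ≈ 3055.655518.

E[X] = C(60,6)·2^(1−C(6,2)) = 12515965/4096 ≈ 3055.655518.


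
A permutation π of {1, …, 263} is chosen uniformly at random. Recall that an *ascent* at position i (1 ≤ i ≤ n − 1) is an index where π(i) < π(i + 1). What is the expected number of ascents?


Write X = Σ X_I over i = 1, …, 262, with X_I the indicator of one ascent.
There are 262 indicators.
For each fixed i, the pair (π(i), π(i+1)) is a uniformly random ordered pair of distinct values from {1, …, 263}; by symmetry P[π(i) < π(i+1)] = 1/2.
By linearity: E[X] = 262 · (1/2) = (263 − 1) · (1/2) = 131 ≈ 131.000000.

E[X] = 131 = 131.000000.


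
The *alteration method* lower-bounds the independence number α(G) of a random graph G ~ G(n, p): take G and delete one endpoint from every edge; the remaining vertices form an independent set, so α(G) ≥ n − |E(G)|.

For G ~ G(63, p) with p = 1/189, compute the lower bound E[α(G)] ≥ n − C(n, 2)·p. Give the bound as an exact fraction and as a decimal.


E[|E(G)|] = C(63, 2)·p = 1953 · (1/189) = 31/3.
E[α(G)] ≥ n − E[|E(G)|] = 63 − 31/3 = 158/3.
Numerically: ≈ 52.66667.
(This is only a lower bound; the true E[α(G)] may be larger.)

E[α(G)] ≥ 158/3 ≈ 52.66667.


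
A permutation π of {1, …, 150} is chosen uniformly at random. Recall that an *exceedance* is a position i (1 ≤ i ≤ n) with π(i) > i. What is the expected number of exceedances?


Write X = Σ_{i=1}^{150} X_i, where X_i = 1_{π(i) > i}.
For each fixed i, π(i) is uniform over {1, …, 150} (marginal of a uniform permutation), so P[π(i) > i] = (n − i)/n. Summing: Σ_{i=1}^{150} (n − i)/n = (0 + 1 + … + 149)/150 = 150(150 − 1)/(2·150) = (150 − 1)/2.
Hence E[X] = Σ_{i=1}^{150} (150 − i)/150 = 149/2 ≈ 74.500000.

E[X] = 149/2 = 74.500000.


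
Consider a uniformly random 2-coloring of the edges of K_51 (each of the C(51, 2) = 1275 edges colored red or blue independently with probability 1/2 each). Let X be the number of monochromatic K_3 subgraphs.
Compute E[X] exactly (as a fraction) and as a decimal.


Let X = Σ_S X_S over the C(51, 3) = 20825 subsets S of size 3, where X_S = 1 if the K_3 on S is monochromatic.
For a fixed S, the K_3 on S has C(3, 2) = 3 edges. P[all 3 edges red] = (1/2)^3, and likewise for blue, so P[monochromatic] = 2·(1/2)^3 = 2^{1 − 3} = 1/4.
By linearity of expectation: E[X] = C(51, 3) · 2^{1 − 3} = 20825 · 1/4 = 20825/4.
Numerically: E[X] ≈ 5206.25000.

E[X] = C(51,3)·2^(1−C(3,2)) = 20825/4 ≈ 5206.25000.


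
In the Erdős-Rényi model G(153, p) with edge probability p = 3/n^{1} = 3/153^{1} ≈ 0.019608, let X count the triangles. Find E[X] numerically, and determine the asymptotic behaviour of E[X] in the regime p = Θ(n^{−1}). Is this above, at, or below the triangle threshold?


Number of potential triangles: C(153, 3) = 585276.
Each occurs with probability p³ ≈ (0.019608)³ ≈ 7.5385787e-06.
By linearity: E[X] = C(153, 3)·p³ ≈ 585276 · 7.5385787e-06 ≈ 4.41215.
Here α = 1, so p = 3/n is exactly at the triangle threshold p ~ 1/n. Asymptotically E[X] → c³/6 = 3³/6 = 9/2 ≈ 4.50000, a bounded constant. In this regime the triangle count is asymptotically Poisson(c³/6).

E[X] ≈ 4.41215; in regime p = Θ(1/n^{1}) E[X] stays bounded (at the triangle threshold p ~ 1/n).


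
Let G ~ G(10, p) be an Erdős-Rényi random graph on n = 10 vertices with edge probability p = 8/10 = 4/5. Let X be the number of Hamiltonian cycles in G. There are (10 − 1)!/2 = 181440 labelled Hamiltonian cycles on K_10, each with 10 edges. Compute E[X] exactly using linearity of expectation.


K_10 has (10 − 1)!/2 = 181440 labelled Hamiltonian cycles.
For each such Hamiltonian cycle H, let X_H = 1 if all 10 edges of H are present in G. Then P[X_H = 1] = p^{10} = (4/5)^{10} = 1048576/9765625.
By linearity of expectation: E[X] = Σ_H E[X_H] = 181440 · p^{10} = 181440 · 1048576/9765625 = 38050725888/1953125.
Numerically: E[X] ≈ 19482.

E[X] = 181440 · (4/5)^{10} = 38050725888/1953125 ≈ 19482.


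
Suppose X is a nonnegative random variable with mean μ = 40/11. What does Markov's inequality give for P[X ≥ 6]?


μ = E[X] = 40/11, a = 6.
Markov: P[X ≥ 6] ≤ μ/a = (40/11)/6 = 20/33.
Numerically: ≈ 0.6061.
(Since a = 6 > μ = 3.6364, the bound 20/33 is < 1 and informative.)

P[X ≥ 6] ≤ 20/33 ≈ 0.6061.


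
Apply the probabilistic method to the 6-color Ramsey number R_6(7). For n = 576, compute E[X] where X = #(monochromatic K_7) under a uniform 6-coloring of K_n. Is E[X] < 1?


E[X] = C(576, 7) · 6^{1 − 21} = 4023771393470400 · 6^{−20} = 4023771393470400/3656158440062976.
As a reduced fraction: E[X] = 6985714224775/6347497291776 ≈ 1.100546.
Is E[X] < 1? NO.
Since E[X] ≥ 1, the first-moment bound is inconclusive at n = 576; it does NOT by itself certify R_6(7) > 576.

E[X] = 6985714224775/6347497291776 ≈ 1.100546; E[X] ≥ 1; first-moment method inconclusive here.


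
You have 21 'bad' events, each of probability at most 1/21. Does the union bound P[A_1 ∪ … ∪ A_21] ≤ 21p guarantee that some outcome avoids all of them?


Union bound: P[∪_{i=1}^{21} A_i] ≤ Σ_i P[A_i] ≤ 21·p = 21·(1/21) = 1.
Numerically: 1 ≈ 1.00000.
Is 1 < 1? NO.
Since the bound 1 is ≥ 1, the union bound is uninformative here; it does NOT by itself certify existence.

21·p = 1 ≈ 1.00000; existence NOT certified by the union bound.


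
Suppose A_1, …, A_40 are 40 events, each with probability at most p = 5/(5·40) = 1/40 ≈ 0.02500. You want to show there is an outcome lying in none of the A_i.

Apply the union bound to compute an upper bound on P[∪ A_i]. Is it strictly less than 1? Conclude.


Union bound: P[∪_{i=1}^{40} A_i] ≤ Σ_i P[A_i] ≤ 40·p = 40·(1/40) = 1.
Numerically: 1 ≈ 1.00000.
Is 1 < 1? NO.
Since the bound 1 is ≥ 1, the union bound is uninformative here; it does NOT by itself certify existence.

40·p = 1 ≈ 1.00000; existence NOT certified by the union bound.


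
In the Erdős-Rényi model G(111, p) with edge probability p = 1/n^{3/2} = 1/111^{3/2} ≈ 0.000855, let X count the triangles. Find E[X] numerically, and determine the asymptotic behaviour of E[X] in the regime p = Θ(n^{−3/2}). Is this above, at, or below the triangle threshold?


Number of potential triangles: C(111, 3) = 221815.
Each occurs with probability p³ ≈ (0.000855)³ ≈ 6.25240e-10.
By linearity: E[X] = C(111, 3)·p³ ≈ 221815 · 6.25240e-10 ≈ 0.000.
Since α = 3/2 > 1, p = c/n^{3/2} = o(1/n) is below the triangle threshold p ~ 1/n. Asymptotically E[X] ~ (c³/6)·n^{3(1−α)} = (1³/6)·n^{-1.5} → 0, so by Markov's inequality G has no triangles w.h.p.

E[X] ≈ 0.000; in regime p = Θ(1/n^{3/2}) E[X] tends to 0 (below the triangle threshold p ~ 1/n).


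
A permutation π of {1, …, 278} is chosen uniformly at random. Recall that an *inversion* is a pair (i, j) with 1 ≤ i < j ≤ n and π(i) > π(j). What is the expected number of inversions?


Write X = Σ X_I over the C(278, 2) = 38503 pairs i < j, with X_I the indicator of one inversion.
There are 38503 indicators.
For each fixed pair i < j, the values π(i) and π(j) are two distinct elements of {1, …, 278} in uniformly random order; by symmetry P[π(i) > π(j)] = 1/2.
By linearity: E[X] = 38503 · (1/2) = C(278, 2) · (1/2) = 38503/2 = 38503/2 ≈ 19251.500000.

E[X] = 38503/2 = 19251.500000.


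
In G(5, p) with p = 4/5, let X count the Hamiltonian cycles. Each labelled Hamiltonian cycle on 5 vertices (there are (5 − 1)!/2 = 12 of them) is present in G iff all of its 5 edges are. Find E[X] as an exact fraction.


K_5 has (5 − 1)!/2 = 12 labelled Hamiltonian cycles.
For each such Hamiltonian cycle H, let X_H = 1 if all 5 edges of H are present in G. Then P[X_H = 1] = p^{5} = (4/5)^{5} = 1024/3125.
Summing the indicators: E[X] = Σ_H E[X_H] = 12 · p^{5} = 12 · 1024/3125 = 12288/3125.
Numerically: E[X] ≈ 3.932.

E[X] = 12 · (4/5)^{5} = 12288/3125 ≈ 3.932.


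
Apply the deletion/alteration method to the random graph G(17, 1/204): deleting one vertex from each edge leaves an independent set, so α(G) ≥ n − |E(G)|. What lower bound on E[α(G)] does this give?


E[|E(G)|] = C(17, 2)·p = 136 · (1/204) = 2/3.
E[α(G)] ≥ n − E[|E(G)|] = 17 − 2/3 = 49/3.
Numerically: ≈ 16.3333.
(This is only a lower bound; the true E[α(G)] may be larger.)

E[α(G)] ≥ 49/3 ≈ 16.3333.


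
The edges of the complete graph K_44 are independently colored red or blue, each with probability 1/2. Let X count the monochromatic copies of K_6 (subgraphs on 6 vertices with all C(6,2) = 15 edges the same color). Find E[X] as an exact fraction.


Let X = Σ_S X_S over the C(44, 6) = 7059052 subsets S of size 6, where X_S = 1 if the K_6 on S is monochromatic.
For a fixed S, the K_6 on S has C(6, 2) = 15 edges. P[all 15 edges red] = (1/2)^15, and likewise for blue, so P[monochromatic] = 2·(1/2)^15 = 2^{1 − 15} = 1/16384.
By linearity: E[X] = C(44, 6) · 2^{1 − 15} = 7059052 · 1/16384 = 1764763/4096.
Numerically: E[X] ≈ 430.850.

E[X] = C(44,6)·2^(1−C(6,2)) = 1764763/4096 ≈ 430.850.


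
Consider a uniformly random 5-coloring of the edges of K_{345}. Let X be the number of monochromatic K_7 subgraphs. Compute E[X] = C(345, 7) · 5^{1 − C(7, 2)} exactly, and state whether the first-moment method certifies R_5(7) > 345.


E[X] = C(345, 7) · 5^{1 − 21} = 108567596033820 · 5^{−20} = 108567596033820/95367431640625.
As a reduced fraction: E[X] = 21713519206764/19073486328125 ≈ 1.1384138.
Is E[X] < 1? NO.
Since E[X] ≥ 1, the first-moment bound is inconclusive at n = 345; it does NOT by itself certify R_5(7) > 345.

E[X] = 21713519206764/19073486328125 ≈ 1.1384138; E[X] ≥ 1; first-moment method inconclusive here.


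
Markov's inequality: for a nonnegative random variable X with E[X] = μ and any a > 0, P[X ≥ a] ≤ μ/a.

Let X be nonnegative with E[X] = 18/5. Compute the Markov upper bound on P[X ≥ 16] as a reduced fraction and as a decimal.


μ = E[X] = 18/5, a = 16.
Markov: P[X ≥ 16] ≤ μ/a = (18/5)/16 = 9/40.
Numerically: ≈ 0.225000.
(Since a = 16 > μ = 3.600000, the bound 9/40 is < 1 and informative.)

P[X ≥ 16] ≤ 9/40 ≈ 0.225000.


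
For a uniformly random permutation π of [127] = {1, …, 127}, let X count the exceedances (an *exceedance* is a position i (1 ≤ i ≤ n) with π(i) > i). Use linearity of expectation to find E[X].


Write X = Σ_{i=1}^{127} X_i, where X_i = 1_{π(i) > i}.
For each fixed i, π(i) is uniform over {1, …, 127} (marginal of a uniform permutation), so P[π(i) > i] = (n − i)/n. Summing: Σ_{i=1}^{127} (n − i)/n = (0 + 1 + … + 126)/127 = 127(127 − 1)/(2·127) = (127 − 1)/2.
Hence E[X] = Σ_{i=1}^{127} (127 − i)/127 = 63 ≈ 63.0000.

E[X] = 63 = 63.0000.


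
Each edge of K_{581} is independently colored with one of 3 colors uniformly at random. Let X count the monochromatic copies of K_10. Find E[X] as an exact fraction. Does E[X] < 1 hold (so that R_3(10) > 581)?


E[X] = C(581, 10) · 3^{1 − 45} = 1117316416086113363120 · 3^{−44} = 1117316416086113363120/984770902183611232881.
As a reduced fraction: E[X] = 1117316416086113363120/984770902183611232881 ≈ 1.1345953.
Is E[X] < 1? NO.
Since E[X] ≥ 1, the first-moment bound is inconclusive at n = 581; it does NOT by itself certify R_3(10) > 581.

E[X] = 1117316416086113363120/984770902183611232881 ≈ 1.1345953; E[X] ≥ 1; first-moment method inconclusive here.


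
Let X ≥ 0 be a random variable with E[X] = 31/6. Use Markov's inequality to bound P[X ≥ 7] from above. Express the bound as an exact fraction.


μ = E[X] = 31/6, a = 7.
Markov: P[X ≥ 7] ≤ μ/a = (31/6)/7 = 31/42.
Numerically: ≈ 0.73810.
(Since a = 7 > μ = 5.16667, the bound 31/42 is < 1 and informative.)

P[X ≥ 7] ≤ 31/42 ≈ 0.73810.


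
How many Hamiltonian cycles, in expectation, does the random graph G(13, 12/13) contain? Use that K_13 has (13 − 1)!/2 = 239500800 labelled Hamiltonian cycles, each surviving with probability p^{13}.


K_13 has (13 − 1)!/2 = 239500800 labelled Hamiltonian cycles.
For each such Hamiltonian cycle H, let X_H = 1 if all 13 edges of H are present in G. Then P[X_H = 1] = p^{13} = (12/13)^{13} = 106993205379072/302875106592253.
By linearity: E[X] = Σ_H E[X_H] = 239500800 · p^{13} = 239500800 · 106993205379072/302875106592253 = 25624958282852047257600/302875106592253.
Numerically: E[X] ≈ 8.46057e+07.

E[X] = 239500800 · (12/13)^{13} = 25624958282852047257600/302875106592253 ≈ 8.46057e+07.


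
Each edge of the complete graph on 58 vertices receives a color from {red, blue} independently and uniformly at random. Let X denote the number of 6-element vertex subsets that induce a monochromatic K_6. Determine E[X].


Let X = Σ_S X_S over the C(58, 6) = 40475358 subsets S of size 6, where X_S = 1 if the K_6 on S is monochromatic.
For a fixed S, the K_6 on S has C(6, 2) = 15 edges. P[all 15 edges red] = (1/2)^15, and likewise for blue, so P[monochromatic] = 2·(1/2)^15 = 2^{1 − 15} = 1/16384.
By linearity: E[X] = C(58, 6) · 2^{1 − 15} = 40475358 · 1/16384 = 20237679/8192.
Numerically: E[X] ≈ 2470.420.

E[X] = C(58,6)·2^(1−C(6,2)) = 20237679/8192 ≈ 2470.420.


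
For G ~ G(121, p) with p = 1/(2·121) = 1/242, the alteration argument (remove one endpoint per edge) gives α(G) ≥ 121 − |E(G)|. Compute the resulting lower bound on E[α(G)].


E[|E(G)|] = C(121, 2)·p = 7260 · (1/242) = 30.
E[α(G)] ≥ n − E[|E(G)|] = 121 − 30 = 91.
Numerically: ≈ 91.00000.
(This is only a lower bound; the true E[α(G)] may be larger.)

E[α(G)] ≥ 91 ≈ 91.00000.


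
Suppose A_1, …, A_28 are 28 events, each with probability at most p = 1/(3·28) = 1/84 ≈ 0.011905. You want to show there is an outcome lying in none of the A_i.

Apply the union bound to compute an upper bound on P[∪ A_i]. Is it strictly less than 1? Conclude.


Union bound: P[∪_{i=1}^{28} A_i] ≤ Σ_i P[A_i] ≤ 28·p = 28·(1/84) = 1/3.
Numerically: 1/3 ≈ 0.333333.
Is 1/3 < 1? YES.
Since P[∪ A_i] ≤ 1/3 < 1, the complement has P[∩ A_i^c] ≥ 1 − 1/3 = 2/3 > 0, so some outcome avoids every A_i.

28·p = 1/3 ≈ 0.333333; existence CERTIFIED by the union bound.


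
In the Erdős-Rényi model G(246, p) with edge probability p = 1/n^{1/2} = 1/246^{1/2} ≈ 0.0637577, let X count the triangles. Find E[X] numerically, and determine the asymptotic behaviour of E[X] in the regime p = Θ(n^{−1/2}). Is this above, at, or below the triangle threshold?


Number of potential triangles: C(246, 3) = 2450980.
Each occurs with probability p³ ≈ (0.0637577)³ ≈ 2.59177526e-04.
By linearity: E[X] = C(246, 3)·p³ ≈ 2450980 · 2.59177526e-04 ≈ 635.238932.
Since α = 1/2 < 1, p = c/n^{1/2} ≫ 1/n is above the triangle threshold p ~ 1/n. Asymptotically E[X] ~ (c³/6)·n^{3(1−α)} = (1³/6)·n^{1.5} → ∞; triangles are abundant w.h.p.

E[X] ≈ 635.238932; in regime p = Θ(1/n^{1/2}) E[X] diverges (above the triangle threshold p ~ 1/n).


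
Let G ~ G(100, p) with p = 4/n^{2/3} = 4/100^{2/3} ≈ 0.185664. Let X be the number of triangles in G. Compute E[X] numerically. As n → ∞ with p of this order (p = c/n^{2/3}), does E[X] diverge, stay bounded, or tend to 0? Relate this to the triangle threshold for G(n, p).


Number of potential triangles: C(100, 3) = 161700.
Each occurs with probability p³ ≈ (0.185664)³ ≈ 6.40000000e-03.
By linearity: E[X] = C(100, 3)·p³ ≈ 161700 · 6.40000000e-03 ≈ 1034.880000.
Since α = 2/3 < 1, p = c/n^{2/3} ≫ 1/n is above the triangle threshold p ~ 1/n. Asymptotically E[X] ~ (c³/6)·n^{3(1−α)} = (4³/6)·n^{1} → ∞; triangles are abundant w.h.p.

E[X] ≈ 1034.880000; in regime p = Θ(1/n^{2/3}) E[X] diverges (above the triangle threshold p ~ 1/n).


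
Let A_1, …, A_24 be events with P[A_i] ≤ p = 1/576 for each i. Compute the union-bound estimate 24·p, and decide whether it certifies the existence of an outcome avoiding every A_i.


Union bound: P[∪_{i=1}^{24} A_i] ≤ Σ_i P[A_i] ≤ 24·p = 24·(1/576) = 1/24.
Numerically: 1/24 ≈ 0.041667.
Is 1/24 < 1? YES.
Since P[∪ A_i] ≤ 1/24 < 1, the complement has P[∩ A_i^c] ≥ 1 − 1/24 = 23/24 > 0, so some outcome avoids every A_i.

24·p = 1/24 ≈ 0.041667; existence CERTIFIED by the union bound.


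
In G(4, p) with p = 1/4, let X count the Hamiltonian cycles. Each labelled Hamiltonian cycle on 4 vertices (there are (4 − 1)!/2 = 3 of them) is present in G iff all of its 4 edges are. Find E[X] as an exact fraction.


K_4 has (4 − 1)!/2 = 3 labelled Hamiltonian cycles.
For each such Hamiltonian cycle H, let X_H = 1 if all 4 edges of H are present in G. Then P[X_H = 1] = p^{4} = (1/4)^{4} = 1/256.
By linearity of expectation: E[X] = Σ_H E[X_H] = 3 · p^{4} = 3 · 1/256 = 3/256.
Numerically: E[X] ≈ 0.0117188.

E[X] = 3 · (1/4)^{4} = 3/256 ≈ 0.0117188.


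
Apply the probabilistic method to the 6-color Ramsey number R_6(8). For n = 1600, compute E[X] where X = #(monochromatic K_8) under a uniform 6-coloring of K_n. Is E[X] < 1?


E[X] = C(1600, 8) · 6^{1 − 28} = 1046712188466516943800 · 6^{−27} = 1046712188466516943800/1023490369077469249536.
As a reduced fraction: E[X] = 4845889761419059925/4738381338321616896 ≈ 1.022689.
Is E[X] < 1? NO.
Since E[X] ≥ 1, the first-moment bound is inconclusive at n = 1600; it does NOT by itself certify R_6(8) > 1600.

E[X] = 4845889761419059925/4738381338321616896 ≈ 1.022689; E[X] ≥ 1; first-moment method inconclusive here.


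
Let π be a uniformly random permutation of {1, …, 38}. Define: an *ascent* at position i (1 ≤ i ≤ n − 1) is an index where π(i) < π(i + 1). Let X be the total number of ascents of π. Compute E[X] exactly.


Write X = Σ X_I over i = 1, …, 37, with X_I the indicator of one ascent.
There are 37 indicators.
For each fixed i, the pair (π(i), π(i+1)) is a uniformly random ordered pair of distinct values from {1, …, 38}; by symmetry P[π(i) < π(i+1)] = 1/2.
By linearity: E[X] = 37 · (1/2) = (38 − 1) · (1/2) = 37/2 ≈ 18.500.

E[X] = 37/2 = 18.500.


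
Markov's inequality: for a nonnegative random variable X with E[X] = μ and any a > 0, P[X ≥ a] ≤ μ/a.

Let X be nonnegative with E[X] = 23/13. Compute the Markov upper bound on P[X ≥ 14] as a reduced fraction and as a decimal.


μ = E[X] = 23/13, a = 14.
Markov: P[X ≥ 14] ≤ μ/a = (23/13)/14 = 23/182.
Numerically: ≈ 0.12637.
(Since a = 14 > μ = 1.76923, the bound 23/182 is < 1 and informative.)

P[X ≥ 14] ≤ 23/182 ≈ 0.12637.


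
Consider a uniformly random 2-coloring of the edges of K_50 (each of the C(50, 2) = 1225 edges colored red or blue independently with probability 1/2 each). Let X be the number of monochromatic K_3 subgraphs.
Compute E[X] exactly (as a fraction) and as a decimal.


Let X = Σ_S X_S over the C(50, 3) = 19600 subsets S of size 3, where X_S = 1 if the K_3 on S is monochromatic.
For a fixed S, the K_3 on S has C(3, 2) = 3 edges. P[all 3 edges red] = (1/2)^3, and likewise for blue, so P[monochromatic] = 2·(1/2)^3 = 2^{1 − 3} = 1/4.
By linearity of expectation: E[X] = C(50, 3) · 2^{1 − 3} = 19600 · 1/4 = 4900.
Numerically: E[X] ≈ 4900.00000.

E[X] = C(50,3)·2^(1−C(3,2)) = 4900 ≈ 4900.00000.


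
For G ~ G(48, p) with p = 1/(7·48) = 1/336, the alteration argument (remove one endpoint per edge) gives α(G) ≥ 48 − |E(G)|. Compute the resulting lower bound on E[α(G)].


E[|E(G)|] = C(48, 2)·p = 1128 · (1/336) = 47/14.
E[α(G)] ≥ n − E[|E(G)|] = 48 − 47/14 = 625/14.
Numerically: ≈ 44.643.
(This is only a lower bound; the true E[α(G)] may be larger.)

E[α(G)] ≥ 625/14 ≈ 44.643.


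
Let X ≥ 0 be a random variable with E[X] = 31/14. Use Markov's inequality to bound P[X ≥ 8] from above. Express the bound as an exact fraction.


μ = E[X] = 31/14, a = 8.
Markov: P[X ≥ 8] ≤ μ/a = (31/14)/8 = 31/112.
Numerically: ≈ 0.27679.
(Since a = 8 > μ = 2.21429, the bound 31/112 is < 1 and informative.)

P[X ≥ 8] ≤ 31/112 ≈ 0.27679.


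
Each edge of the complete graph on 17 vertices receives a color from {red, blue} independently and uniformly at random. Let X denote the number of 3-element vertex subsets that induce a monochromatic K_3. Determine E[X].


Let X = Σ_S X_S over the C(17, 3) = 680 subsets S of size 3, where X_S = 1 if the K_3 on S is monochromatic.
For a fixed S, the K_3 on S has C(3, 2) = 3 edges. P[all 3 edges red] = (1/2)^3, and likewise for blue, so P[monochromatic] = 2·(1/2)^3 = 2^{1 − 3} = 1/4.
By linearity: E[X] = C(17, 3) · 2^{1 − 3} = 680 · 1/4 = 170.
Numerically: E[X] ≈ 170.0000.

E[X] = C(17,3)·2^(1−C(3,2)) = 170 ≈ 170.0000.


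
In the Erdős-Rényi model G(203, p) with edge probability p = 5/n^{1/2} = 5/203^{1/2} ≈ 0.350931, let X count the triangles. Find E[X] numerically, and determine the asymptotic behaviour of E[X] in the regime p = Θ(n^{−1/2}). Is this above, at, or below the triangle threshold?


Number of potential triangles: C(203, 3) = 1373701.
Each occurs with probability p³ ≈ (0.350931)³ ≈ 4.32181285e-02.
By linearity: E[X] = C(203, 3)·p³ ≈ 1373701 · 4.32181285e-02 ≈ 59368.786297.
Since α = 1/2 < 1, p = c/n^{1/2} ≫ 1/n is above the triangle threshold p ~ 1/n. Asymptotically E[X] ~ (c³/6)·n^{3(1−α)} = (5³/6)·n^{1.5} → ∞; triangles are abundant w.h.p.

E[X] ≈ 59368.786297; in regime p = Θ(1/n^{1/2}) E[X] diverges (above the triangle threshold p ~ 1/n).


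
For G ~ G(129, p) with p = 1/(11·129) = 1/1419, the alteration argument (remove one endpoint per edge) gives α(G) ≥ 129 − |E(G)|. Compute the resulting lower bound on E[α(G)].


E[|E(G)|] = C(129, 2)·p = 8256 · (1/1419) = 64/11.
E[α(G)] ≥ n − E[|E(G)|] = 129 − 64/11 = 1355/11.
Numerically: ≈ 123.1818.
(This is only a lower bound; the true E[α(G)] may be larger.)

E[α(G)] ≥ 1355/11 ≈ 123.1818.


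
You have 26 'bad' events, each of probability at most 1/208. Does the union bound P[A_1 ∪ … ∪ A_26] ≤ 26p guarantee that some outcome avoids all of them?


Union bound: P[∪_{i=1}^{26} A_i] ≤ Σ_i P[A_i] ≤ 26·p = 26·(1/208) = 1/8.
Numerically: 1/8 ≈ 0.12500.
Is 1/8 < 1? YES.
Since P[∪ A_i] ≤ 1/8 < 1, the complement has P[∩ A_i^c] ≥ 1 − 1/8 = 7/8 > 0, so some outcome avoids every A_i.

26·p = 1/8 ≈ 0.12500; existence CERTIFIED by the union bound.


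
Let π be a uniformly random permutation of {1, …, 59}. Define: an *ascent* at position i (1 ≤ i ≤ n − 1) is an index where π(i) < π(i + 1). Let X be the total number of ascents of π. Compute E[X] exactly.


Write X = Σ X_I over i = 1, …, 58, with X_I the indicator of one ascent.
There are 58 indicators.
For each fixed i, the pair (π(i), π(i+1)) is a uniformly random ordered pair of distinct values from {1, …, 59}; by symmetry P[π(i) < π(i+1)] = 1/2.
By linearity: E[X] = 58 · (1/2) = (59 − 1) · (1/2) = 29 ≈ 29.000.

E[X] = 29 = 29.000.


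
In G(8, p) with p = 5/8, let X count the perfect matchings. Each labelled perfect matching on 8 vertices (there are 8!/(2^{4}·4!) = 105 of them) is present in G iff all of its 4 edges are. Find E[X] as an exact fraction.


K_8 has 8!/(2^{4}·4!) = 105 labelled perfect matchings.
For each such perfect matching H, let X_H = 1 if all 4 edges of H are present in G. Then P[X_H = 1] = p^{4} = (5/8)^{4} = 625/4096.
Summing the indicators: E[X] = Σ_H E[X_H] = 105 · p^{4} = 105 · 625/4096 = 65625/4096.
Numerically: E[X] ≈ 16.

E[X] = 105 · (5/8)^{4} = 65625/4096 ≈ 16.


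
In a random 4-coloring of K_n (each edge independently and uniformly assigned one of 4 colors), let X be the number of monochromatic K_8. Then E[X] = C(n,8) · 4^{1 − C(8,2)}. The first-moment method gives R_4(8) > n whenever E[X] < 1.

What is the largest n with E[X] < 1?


We need C(n, 8) · 4^{1 − 28} < 1, i.e. C(n, 8) < 4^{28 − 1} = 18014398509481984.
Check values of n near the boundary:
  n = 404: C(404, 8) = 16415071523485570; 16415071523485570 < 18014398509481984? YES
  n = 405: C(405, 8) = 16745853821188050; 16745853821188050 < 18014398509481984? YES
  n = 406: C(406, 8) = 17082453897995850; 17082453897995850 < 18014398509481984? YES
  n = 407: C(407, 8) = 17424959239309050; 17424959239309050 < 18014398509481984? YES
  n = 408: C(408, 8) = 17773458424095231; 17773458424095231 < 18014398509481984? YES
  n = 409: C(409, 8) = 18128041135797879; 18128041135797879 < 18014398509481984? NO
  n = 410: C(410, 8) = 18488798173326195; 18488798173326195 < 18014398509481984? NO
  n = 411: C(411, 8) = 18855821462126715; 18855821462126715 < 18014398509481984? NO
The largest n with C(n, 8) < 18014398509481984 is n = 408 (where E[X] = 17773458424095231/18014398509481984 ≈ 0.986625). Hence R_4(8) > 408, i.e. R_4(8) ≥ 409.

Largest n = 408; hence R_4(8) > 408.


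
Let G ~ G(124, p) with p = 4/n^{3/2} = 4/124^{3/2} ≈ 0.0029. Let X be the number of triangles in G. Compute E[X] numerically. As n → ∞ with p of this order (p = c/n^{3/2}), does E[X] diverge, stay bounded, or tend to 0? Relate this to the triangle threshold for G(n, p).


Number of potential triangles: C(124, 3) = 310124.
Each occurs with probability p³ ≈ (0.0029)³ ≈ 2.43099e-08.
By linearity: E[X] = C(124, 3)·p³ ≈ 310124 · 2.43099e-08 ≈ 0.008.
Since α = 3/2 > 1, p = c/n^{3/2} = o(1/n) is below the triangle threshold p ~ 1/n. Asymptotically E[X] ~ (c³/6)·n^{3(1−α)} = (4³/6)·n^{-1.5} → 0, so by Markov's inequality G has no triangles w.h.p.

E[X] ≈ 0.008; in regime p = Θ(1/n^{3/2}) E[X] tends to 0 (below the triangle threshold p ~ 1/n).


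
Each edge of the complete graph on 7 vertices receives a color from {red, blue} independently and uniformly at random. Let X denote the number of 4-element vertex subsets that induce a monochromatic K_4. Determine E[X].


Let X = Σ_S X_S over the C(7, 4) = 35 subsets S of size 4, where X_S = 1 if the K_4 on S is monochromatic.
For a fixed S, the K_4 on S has C(4, 2) = 6 edges. P[all 6 edges red] = (1/2)^6, and likewise for blue, so P[monochromatic] = 2·(1/2)^6 = 2^{1 − 6} = 1/32.
By linearity of expectation: E[X] = C(7, 4) · 2^{1 − 6} = 35 · 1/32 = 35/32.
Numerically: E[X] ≈ 1.093750.

E[X] = C(7,4)·2^(1−C(4,2)) = 35/32 ≈ 1.093750.


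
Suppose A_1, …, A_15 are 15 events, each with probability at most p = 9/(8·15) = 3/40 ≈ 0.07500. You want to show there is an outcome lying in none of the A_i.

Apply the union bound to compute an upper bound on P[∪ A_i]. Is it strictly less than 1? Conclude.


Union bound: P[∪_{i=1}^{15} A_i] ≤ Σ_i P[A_i] ≤ 15·p = 15·(3/40) = 9/8.
Numerically: 9/8 ≈ 1.12500.
Is 9/8 < 1? NO.
Since the bound 9/8 is ≥ 1, the union bound is uninformative here; it does NOT by itself certify existence.

15·p = 9/8 ≈ 1.12500; existence NOT certified by the union bound.


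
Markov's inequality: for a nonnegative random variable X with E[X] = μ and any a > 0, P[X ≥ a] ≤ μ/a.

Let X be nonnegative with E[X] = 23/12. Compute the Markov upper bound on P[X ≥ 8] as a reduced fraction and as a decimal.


μ = E[X] = 23/12, a = 8.
Markov: P[X ≥ 8] ≤ μ/a = (23/12)/8 = 23/96.
Numerically: ≈ 0.240.
(Since a = 8 > μ = 1.917, the bound 23/96 is < 1 and informative.)

P[X ≥ 8] ≤ 23/96 ≈ 0.240.


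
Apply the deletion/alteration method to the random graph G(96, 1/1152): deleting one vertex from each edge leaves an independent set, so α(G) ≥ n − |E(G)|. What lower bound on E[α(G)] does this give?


E[|E(G)|] = C(96, 2)·p = 4560 · (1/1152) = 95/24.
E[α(G)] ≥ n − E[|E(G)|] = 96 − 95/24 = 2209/24.
Numerically: ≈ 92.042.
(This is only a lower bound; the true E[α(G)] may be larger.)

E[α(G)] ≥ 2209/24 ≈ 92.042.


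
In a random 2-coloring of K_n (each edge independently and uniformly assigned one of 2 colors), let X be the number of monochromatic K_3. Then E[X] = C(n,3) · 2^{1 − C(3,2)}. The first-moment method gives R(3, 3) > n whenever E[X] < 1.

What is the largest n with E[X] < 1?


We need C(n, 3) · 2^{1 − 3} < 1, i.e. C(n, 3) < 2^{3 − 1} = 4.
Check values of n near the boundary:
  n = 3: C(3, 3) = 1; 1 < 4? YES
  n = 4: C(4, 3) = 4; 4 < 4? NO
  n = 5: C(5, 3) = 10; 10 < 4? NO
  n = 6: C(6, 3) = 20; 20 < 4? NO
The largest n with C(n, 3) < 4 is n = 3 (where E[X] = 1/4 ≈ 0.2500000). Hence R(3, 3) > 3, i.e. R(3, 3) ≥ 4.

Largest n = 3; hence R(3, 3) > 3.


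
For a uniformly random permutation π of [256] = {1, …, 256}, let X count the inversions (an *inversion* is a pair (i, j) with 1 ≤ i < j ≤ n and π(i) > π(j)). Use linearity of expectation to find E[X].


Write X = Σ X_I over the C(256, 2) = 32640 pairs i < j, with X_I the indicator of one inversion.
There are 32640 indicators.
For each fixed pair i < j, the values π(i) and π(j) are two distinct elements of {1, …, 256} in uniformly random order; by symmetry P[π(i) > π(j)] = 1/2.
By linearity: E[X] = 32640 · (1/2) = C(256, 2) · (1/2) = 32640/2 = 16320 ≈ 16320.0000.

E[X] = 16320 = 16320.0000.


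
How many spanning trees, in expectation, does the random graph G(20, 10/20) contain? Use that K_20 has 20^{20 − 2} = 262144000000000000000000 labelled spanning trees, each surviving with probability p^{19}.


K_20 has 20^{20 − 2} = 262144000000000000000000 labelled spanning trees.
For each such spanning tree H, let X_H = 1 if all 19 edges of H are present in G. Then P[X_H = 1] = p^{19} = (1/2)^{19} = 1/524288.
By linearity of expectation: E[X] = Σ_H E[X_H] = 262144000000000000000000 · p^{19} = 262144000000000000000000 · 1/524288 = 500000000000000000.
Numerically: E[X] ≈ 5e+17.

E[X] = 262144000000000000000000 · (1/2)^{19} = 500000000000000000 ≈ 5e+17.


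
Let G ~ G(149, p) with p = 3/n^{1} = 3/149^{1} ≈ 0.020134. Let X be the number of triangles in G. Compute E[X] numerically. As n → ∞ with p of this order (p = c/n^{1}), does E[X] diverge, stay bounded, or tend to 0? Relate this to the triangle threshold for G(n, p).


Number of potential triangles: C(149, 3) = 540274.
Each occurs with probability p³ ≈ (0.020134)³ ≈ 8.1621573e-06.
By linearity: E[X] = C(149, 3)·p³ ≈ 540274 · 8.1621573e-06 ≈ 4.40980.
Here α = 1, so p = 3/n is exactly at the triangle threshold p ~ 1/n. Asymptotically E[X] → c³/6 = 3³/6 = 9/2 ≈ 4.50000, a bounded constant. In this regime the triangle count is asymptotically Poisson(c³/6).

E[X] ≈ 4.40980; in regime p = Θ(1/n^{1}) E[X] stays bounded (at the triangle threshold p ~ 1/n).


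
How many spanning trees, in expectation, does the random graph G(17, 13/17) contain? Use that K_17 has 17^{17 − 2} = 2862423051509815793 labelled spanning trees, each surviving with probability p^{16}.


K_17 has 17^{17 − 2} = 2862423051509815793 labelled spanning trees.
For each such spanning tree H, let X_H = 1 if all 16 edges of H are present in G. Then P[X_H = 1] = p^{16} = (13/17)^{16} = 665416609183179841/48661191875666868481.
Summing the indicators: E[X] = Σ_H E[X_H] = 2862423051509815793 · p^{16} = 2862423051509815793 · 665416609183179841/48661191875666868481 = 665416609183179841/17.
Numerically: E[X] ≈ 3.9142e+16.

E[X] = 2862423051509815793 · (13/17)^{16} = 665416609183179841/17 ≈ 3.9142e+16.
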